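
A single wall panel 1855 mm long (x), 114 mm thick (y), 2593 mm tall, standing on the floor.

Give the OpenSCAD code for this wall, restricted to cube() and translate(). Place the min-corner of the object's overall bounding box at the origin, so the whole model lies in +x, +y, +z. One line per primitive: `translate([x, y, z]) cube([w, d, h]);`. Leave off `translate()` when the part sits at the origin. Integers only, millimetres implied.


cube([1855, 114, 2593]);


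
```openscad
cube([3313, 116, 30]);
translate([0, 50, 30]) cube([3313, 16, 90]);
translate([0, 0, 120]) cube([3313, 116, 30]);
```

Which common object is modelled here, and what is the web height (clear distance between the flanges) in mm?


An I-beam. The web height is 90 mm.

Two wide flanges with a thin centred web — an I-beam. Overall 150 mm minus two 30 mm flanges gives a web of 150 − 2·30 = 90 mm.


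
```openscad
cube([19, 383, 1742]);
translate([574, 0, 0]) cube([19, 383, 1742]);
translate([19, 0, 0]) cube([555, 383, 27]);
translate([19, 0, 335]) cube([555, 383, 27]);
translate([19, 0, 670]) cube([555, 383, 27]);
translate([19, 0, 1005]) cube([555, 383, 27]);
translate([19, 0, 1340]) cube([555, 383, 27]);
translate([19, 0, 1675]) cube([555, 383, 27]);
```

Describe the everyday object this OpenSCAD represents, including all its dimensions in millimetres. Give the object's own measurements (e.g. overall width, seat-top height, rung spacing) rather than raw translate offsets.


An open bookshelf. Two side panels, each 19 mm thick, 383 mm deep and 1742 mm tall, stand 593 mm apart (outside-to-outside). Between them sit 6 shelves, each 27 mm thick and 383 mm deep, spanning the full gap between the sides. The bottom shelf rests on the floor (its underside at z = 0) and the clear gap between one shelf's top and the next shelf's underside is 308 mm.


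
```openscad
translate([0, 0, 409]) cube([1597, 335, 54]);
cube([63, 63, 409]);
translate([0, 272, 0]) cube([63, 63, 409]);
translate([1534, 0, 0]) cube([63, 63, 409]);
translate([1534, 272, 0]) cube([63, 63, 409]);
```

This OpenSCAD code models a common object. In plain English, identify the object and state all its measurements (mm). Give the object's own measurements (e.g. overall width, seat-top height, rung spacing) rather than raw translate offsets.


A bench: a 1597×335 mm seat slab, 54 mm thick, top at z = 463 mm, on four 63×63 mm square legs flush with the seat corners and standing on z = 0.


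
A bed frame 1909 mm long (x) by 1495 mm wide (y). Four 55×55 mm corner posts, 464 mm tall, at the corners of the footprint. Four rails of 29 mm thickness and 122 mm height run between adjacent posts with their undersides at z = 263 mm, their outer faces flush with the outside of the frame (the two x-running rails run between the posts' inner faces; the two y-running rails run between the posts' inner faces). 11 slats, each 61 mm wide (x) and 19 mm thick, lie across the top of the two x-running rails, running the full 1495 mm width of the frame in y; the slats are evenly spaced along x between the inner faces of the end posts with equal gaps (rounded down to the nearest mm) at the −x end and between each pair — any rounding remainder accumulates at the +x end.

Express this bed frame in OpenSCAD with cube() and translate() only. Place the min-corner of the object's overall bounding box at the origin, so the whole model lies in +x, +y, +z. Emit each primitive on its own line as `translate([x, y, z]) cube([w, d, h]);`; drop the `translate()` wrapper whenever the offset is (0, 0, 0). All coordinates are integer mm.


cube([55, 55, 464]);
translate([0, 1440, 0]) cube([55, 55, 464]);
translate([1854, 0, 0]) cube([55, 55, 464]);
translate([1854, 1440, 0]) cube([55, 55, 464]);
translate([55, 0, 263]) cube([1799, 29, 122]);
translate([55, 1466, 263]) cube([1799, 29, 122]);
translate([0, 55, 263]) cube([29, 1385, 122]);
translate([1880, 55, 263]) cube([29, 1385, 122]);
translate([149, 0, 385]) cube([61, 1495, 19]);
translate([304, 0, 385]) cube([61, 1495, 19]);
translate([459, 0, 385]) cube([61, 1495, 19]);
translate([614, 0, 385]) cube([61, 1495, 19]);
translate([769, 0, 385]) cube([61, 1495, 19]);
translate([924, 0, 385]) cube([61, 1495, 19]);
translate([1079, 0, 385]) cube([61, 1495, 19]);
translate([1234, 0, 385]) cube([61, 1495, 19]);
translate([1389, 0, 385]) cube([61, 1495, 19]);
translate([1544, 0, 385]) cube([61, 1495, 19]);
translate([1699, 0, 385]) cube([61, 1495, 19]);


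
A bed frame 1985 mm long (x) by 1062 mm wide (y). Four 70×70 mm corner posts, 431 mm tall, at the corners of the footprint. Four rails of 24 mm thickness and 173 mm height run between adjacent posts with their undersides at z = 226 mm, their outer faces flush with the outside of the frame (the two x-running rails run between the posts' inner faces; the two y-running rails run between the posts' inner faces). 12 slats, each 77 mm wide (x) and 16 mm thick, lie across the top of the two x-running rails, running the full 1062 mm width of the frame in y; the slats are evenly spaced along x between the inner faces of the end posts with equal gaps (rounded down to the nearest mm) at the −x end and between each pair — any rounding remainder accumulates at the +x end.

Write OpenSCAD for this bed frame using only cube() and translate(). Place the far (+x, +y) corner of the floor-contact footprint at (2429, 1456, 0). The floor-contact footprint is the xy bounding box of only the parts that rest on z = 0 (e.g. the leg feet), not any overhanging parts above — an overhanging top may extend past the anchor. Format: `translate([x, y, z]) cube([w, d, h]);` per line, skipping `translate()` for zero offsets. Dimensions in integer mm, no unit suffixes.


translate([444, 394, 0]) cube([70, 70, 431]);
translate([444, 1386, 0]) cube([70, 70, 431]);
translate([2359, 394, 0]) cube([70, 70, 431]);
translate([2359, 1386, 0]) cube([70, 70, 431]);
translate([514, 394, 226]) cube([1845, 24, 173]);
translate([514, 1432, 226]) cube([1845, 24, 173]);
translate([444, 464, 226]) cube([24, 922, 173]);
translate([2405, 464, 226]) cube([24, 922, 173]);
translate([584, 394, 399]) cube([77, 1062, 16]);
translate([731, 394, 399]) cube([77, 1062, 16]);
translate([878, 394, 399]) cube([77, 1062, 16]);
translate([1025, 394, 399]) cube([77, 1062, 16]);
translate([1172, 394, 399]) cube([77, 1062, 16]);
translate([1319, 394, 399]) cube([77, 1062, 16]);
translate([1466, 394, 399]) cube([77, 1062, 16]);
translate([1613, 394, 399]) cube([77, 1062, 16]);
translate([1760, 394, 399]) cube([77, 1062, 16]);
translate([1907, 394, 399]) cube([77, 1062, 16]);
translate([2054, 394, 399]) cube([77, 1062, 16]);
translate([2201, 394, 399]) cube([77, 1062, 16]);


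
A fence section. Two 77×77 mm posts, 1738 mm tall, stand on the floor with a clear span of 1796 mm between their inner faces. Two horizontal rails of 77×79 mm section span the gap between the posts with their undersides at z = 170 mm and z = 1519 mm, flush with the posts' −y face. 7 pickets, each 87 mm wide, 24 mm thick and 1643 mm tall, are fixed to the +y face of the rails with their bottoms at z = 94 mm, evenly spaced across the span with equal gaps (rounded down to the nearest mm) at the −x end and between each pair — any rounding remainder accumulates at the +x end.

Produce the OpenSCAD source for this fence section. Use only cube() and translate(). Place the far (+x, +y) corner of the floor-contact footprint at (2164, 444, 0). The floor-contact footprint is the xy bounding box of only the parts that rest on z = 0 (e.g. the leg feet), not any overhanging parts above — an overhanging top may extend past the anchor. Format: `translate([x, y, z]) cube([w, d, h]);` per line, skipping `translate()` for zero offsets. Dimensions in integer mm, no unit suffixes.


translate([214, 367, 0]) cube([77, 77, 1738]);
translate([2087, 367, 0]) cube([77, 77, 1738]);
translate([291, 367, 170]) cube([1796, 77, 79]);
translate([291, 367, 1519]) cube([1796, 77, 79]);
translate([439, 444, 94]) cube([87, 24, 1643]);
translate([674, 444, 94]) cube([87, 24, 1643]);
translate([909, 444, 94]) cube([87, 24, 1643]);
translate([1144, 444, 94]) cube([87, 24, 1643]);
translate([1379, 444, 94]) cube([87, 24, 1643]);
translate([1614, 444, 94]) cube([87, 24, 1643]);
translate([1849, 444, 94]) cube([87, 24, 1643]);


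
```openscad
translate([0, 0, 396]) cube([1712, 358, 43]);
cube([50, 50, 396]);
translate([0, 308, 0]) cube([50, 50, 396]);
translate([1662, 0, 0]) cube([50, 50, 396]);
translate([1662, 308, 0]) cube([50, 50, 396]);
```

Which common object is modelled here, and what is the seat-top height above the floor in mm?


A bench. The seat-top height is 439 mm.

A long slab on four corner posts — a bench. The slab sits at z = 396 with thickness 43, so the top is 396 + 43 = 439 mm.


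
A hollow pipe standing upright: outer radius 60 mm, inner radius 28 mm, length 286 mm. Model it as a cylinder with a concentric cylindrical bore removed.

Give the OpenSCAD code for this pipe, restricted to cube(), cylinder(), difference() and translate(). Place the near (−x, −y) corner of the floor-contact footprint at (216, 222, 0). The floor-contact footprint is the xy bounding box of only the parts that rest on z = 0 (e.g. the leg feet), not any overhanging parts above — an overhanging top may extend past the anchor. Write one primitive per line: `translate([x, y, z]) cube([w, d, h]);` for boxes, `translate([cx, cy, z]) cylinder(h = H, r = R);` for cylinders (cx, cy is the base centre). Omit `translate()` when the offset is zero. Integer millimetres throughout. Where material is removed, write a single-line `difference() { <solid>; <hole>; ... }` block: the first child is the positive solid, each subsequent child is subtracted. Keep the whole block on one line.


difference() { translate([276, 282, 0]) cylinder(h = 286, r = 60); translate([276, 282, 0]) cylinder(h = 286, r = 28); }


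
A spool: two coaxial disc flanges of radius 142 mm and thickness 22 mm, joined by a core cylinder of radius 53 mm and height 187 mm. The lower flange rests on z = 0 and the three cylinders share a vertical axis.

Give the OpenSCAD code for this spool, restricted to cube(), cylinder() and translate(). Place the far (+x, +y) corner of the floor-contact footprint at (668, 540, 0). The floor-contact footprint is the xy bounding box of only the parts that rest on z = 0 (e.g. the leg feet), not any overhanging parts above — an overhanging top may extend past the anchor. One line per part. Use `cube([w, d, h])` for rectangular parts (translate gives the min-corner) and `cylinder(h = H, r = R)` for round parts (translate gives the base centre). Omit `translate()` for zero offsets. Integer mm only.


translate([526, 398, 0]) cylinder(h = 22, r = 142);
translate([526, 398, 22]) cylinder(h = 187, r = 53);
translate([526, 398, 209]) cylinder(h = 22, r = 142);


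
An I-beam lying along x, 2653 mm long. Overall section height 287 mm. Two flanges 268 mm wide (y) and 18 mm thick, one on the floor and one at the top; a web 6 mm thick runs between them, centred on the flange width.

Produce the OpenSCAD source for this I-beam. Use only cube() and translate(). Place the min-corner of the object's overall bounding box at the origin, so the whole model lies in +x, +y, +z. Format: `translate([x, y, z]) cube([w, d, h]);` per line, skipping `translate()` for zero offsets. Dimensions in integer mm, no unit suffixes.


cube([2653, 268, 18]);
translate([0, 131, 18]) cube([2653, 6, 251]);
translate([0, 0, 269]) cube([2653, 268, 18]);


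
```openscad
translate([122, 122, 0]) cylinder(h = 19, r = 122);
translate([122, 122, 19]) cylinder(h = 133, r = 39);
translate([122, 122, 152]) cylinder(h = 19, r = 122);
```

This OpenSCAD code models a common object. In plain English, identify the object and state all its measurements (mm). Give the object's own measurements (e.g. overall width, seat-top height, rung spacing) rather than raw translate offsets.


A spool: two coaxial disc flanges of radius 122 mm and thickness 19 mm, joined by a core cylinder of radius 39 mm and height 133 mm. The lower flange rests on z = 0 and the three cylinders share a vertical axis.


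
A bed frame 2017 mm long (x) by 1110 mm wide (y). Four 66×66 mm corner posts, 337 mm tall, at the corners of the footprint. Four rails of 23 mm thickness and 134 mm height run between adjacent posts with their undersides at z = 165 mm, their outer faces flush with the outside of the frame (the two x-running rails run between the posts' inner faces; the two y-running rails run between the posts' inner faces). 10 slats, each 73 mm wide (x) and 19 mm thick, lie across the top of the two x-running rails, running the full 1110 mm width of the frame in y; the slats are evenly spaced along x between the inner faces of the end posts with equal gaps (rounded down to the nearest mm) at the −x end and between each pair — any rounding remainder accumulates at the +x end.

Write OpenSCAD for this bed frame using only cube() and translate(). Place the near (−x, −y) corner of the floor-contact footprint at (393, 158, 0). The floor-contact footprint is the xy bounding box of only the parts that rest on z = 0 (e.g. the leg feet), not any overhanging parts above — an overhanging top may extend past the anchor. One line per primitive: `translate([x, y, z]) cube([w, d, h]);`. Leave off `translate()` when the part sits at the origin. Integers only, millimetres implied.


translate([393, 158, 0]) cube([66, 66, 337]);
translate([393, 1202, 0]) cube([66, 66, 337]);
translate([2344, 158, 0]) cube([66, 66, 337]);
translate([2344, 1202, 0]) cube([66, 66, 337]);
translate([459, 158, 165]) cube([1885, 23, 134]);
translate([459, 1245, 165]) cube([1885, 23, 134]);
translate([393, 224, 165]) cube([23, 978, 134]);
translate([2387, 224, 165]) cube([23, 978, 134]);
translate([564, 158, 299]) cube([73, 1110, 19]);
translate([742, 158, 299]) cube([73, 1110, 19]);
translate([920, 158, 299]) cube([73, 1110, 19]);
translate([1098, 158, 299]) cube([73, 1110, 19]);
translate([1276, 158, 299]) cube([73, 1110, 19]);
translate([1454, 158, 299]) cube([73, 1110, 19]);
translate([1632, 158, 299]) cube([73, 1110, 19]);
translate([1810, 158, 299]) cube([73, 1110, 19]);
translate([1988, 158, 299]) cube([73, 1110, 19]);
translate([2166, 158, 299]) cube([73, 1110, 19]);


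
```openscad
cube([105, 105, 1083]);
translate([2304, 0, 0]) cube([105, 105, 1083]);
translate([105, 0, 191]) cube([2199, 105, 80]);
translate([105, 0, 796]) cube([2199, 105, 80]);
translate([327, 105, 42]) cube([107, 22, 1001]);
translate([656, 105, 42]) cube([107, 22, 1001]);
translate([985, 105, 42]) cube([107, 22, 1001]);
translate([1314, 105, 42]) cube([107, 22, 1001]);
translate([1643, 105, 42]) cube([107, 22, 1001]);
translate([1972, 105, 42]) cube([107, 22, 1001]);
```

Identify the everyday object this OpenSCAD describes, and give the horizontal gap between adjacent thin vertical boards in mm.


A fence section. The picket gap is 222 mm.

Two posts, two rails, 6 pickets — a fence section. Span 2199 mm holds 6 pickets of 107 mm with 7 equal gaps: ⌊(2199 − 6·107) / 7⌋ = 222 mm.


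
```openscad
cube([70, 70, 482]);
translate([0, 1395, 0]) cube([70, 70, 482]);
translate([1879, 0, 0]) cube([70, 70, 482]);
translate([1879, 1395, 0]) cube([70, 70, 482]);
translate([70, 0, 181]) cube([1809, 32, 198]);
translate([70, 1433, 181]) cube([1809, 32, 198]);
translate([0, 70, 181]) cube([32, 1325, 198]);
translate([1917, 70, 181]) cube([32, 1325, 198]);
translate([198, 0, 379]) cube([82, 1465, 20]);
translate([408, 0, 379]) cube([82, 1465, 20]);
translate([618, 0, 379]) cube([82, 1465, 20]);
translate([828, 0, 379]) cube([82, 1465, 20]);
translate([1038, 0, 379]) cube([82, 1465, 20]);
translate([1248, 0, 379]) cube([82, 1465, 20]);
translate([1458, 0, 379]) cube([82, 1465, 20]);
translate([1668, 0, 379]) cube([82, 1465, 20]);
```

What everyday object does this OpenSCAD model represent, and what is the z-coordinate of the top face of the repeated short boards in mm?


A bed frame. The slat-top height is 399 mm.

Four posts, four rails, and a row of slats — a bed frame. Slats sit on the rails at z = 181 + 198 = 379; with slat thickness 20, the top is 399 mm.


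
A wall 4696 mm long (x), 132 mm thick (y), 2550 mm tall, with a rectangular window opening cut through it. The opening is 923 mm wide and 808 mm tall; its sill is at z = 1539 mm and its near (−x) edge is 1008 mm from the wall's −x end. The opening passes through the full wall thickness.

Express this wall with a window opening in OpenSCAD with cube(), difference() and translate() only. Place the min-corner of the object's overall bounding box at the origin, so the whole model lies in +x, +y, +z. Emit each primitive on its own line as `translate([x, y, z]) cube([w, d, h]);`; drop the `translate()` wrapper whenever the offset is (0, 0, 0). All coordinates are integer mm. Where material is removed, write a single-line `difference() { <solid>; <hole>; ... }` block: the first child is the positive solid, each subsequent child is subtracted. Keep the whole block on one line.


difference() { cube([4696, 132, 2550]); translate([1008, 0, 1539]) cube([923, 132, 808]); }


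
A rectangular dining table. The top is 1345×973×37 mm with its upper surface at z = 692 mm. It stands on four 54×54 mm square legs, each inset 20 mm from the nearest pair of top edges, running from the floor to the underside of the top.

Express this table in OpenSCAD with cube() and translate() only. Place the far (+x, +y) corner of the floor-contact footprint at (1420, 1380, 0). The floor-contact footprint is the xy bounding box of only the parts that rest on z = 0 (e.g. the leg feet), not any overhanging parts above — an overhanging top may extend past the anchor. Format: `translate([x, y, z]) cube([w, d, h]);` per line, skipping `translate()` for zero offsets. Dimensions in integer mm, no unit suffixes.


translate([95, 427, 655]) cube([1345, 973, 37]);
translate([115, 447, 0]) cube([54, 54, 655]);
translate([1366, 447, 0]) cube([54, 54, 655]);
translate([115, 1326, 0]) cube([54, 54, 655]);
translate([1366, 1326, 0]) cube([54, 54, 655]);


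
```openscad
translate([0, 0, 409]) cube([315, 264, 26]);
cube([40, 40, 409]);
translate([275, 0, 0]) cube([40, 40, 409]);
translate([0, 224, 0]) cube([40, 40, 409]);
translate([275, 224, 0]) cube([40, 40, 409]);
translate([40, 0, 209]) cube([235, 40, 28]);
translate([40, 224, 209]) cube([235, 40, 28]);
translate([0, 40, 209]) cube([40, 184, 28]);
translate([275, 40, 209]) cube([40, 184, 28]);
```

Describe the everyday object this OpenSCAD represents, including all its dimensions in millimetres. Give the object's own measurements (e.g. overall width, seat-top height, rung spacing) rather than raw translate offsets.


A four-legged stool. The seat is a 315×264×26 mm slab whose top surface is at z = 435 mm; four square legs, each 40×40 mm in cross-section, run from the floor (z = 0) to the underside of the seat, each flush with a corner of the seat. Four stretchers, 40 mm wide and 28 mm tall, connect adjacent legs with their undersides at z = 209 mm, each running between the inner faces of the legs it joins and aligned with the legs' outer faces on the other axis.


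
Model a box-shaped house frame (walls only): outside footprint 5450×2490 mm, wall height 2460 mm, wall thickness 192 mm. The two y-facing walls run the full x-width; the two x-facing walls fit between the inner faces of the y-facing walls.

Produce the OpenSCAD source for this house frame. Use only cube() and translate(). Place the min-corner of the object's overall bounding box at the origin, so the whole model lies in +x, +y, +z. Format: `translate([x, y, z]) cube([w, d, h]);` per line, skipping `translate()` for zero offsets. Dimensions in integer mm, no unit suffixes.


cube([5450, 192, 2460]);
translate([0, 2298, 0]) cube([5450, 192, 2460]);
translate([0, 192, 0]) cube([192, 2106, 2460]);
translate([5258, 192, 0]) cube([192, 2106, 2460]);


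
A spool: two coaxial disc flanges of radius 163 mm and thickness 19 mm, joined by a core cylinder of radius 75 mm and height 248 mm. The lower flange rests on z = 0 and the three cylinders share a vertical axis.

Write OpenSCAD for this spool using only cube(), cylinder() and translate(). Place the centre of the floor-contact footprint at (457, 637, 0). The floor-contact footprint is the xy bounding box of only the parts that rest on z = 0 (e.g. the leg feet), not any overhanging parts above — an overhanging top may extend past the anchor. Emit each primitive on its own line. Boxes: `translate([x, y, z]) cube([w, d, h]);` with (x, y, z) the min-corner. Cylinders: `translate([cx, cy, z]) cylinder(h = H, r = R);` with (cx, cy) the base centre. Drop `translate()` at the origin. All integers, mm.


translate([457, 637, 0]) cylinder(h = 19, r = 163);
translate([457, 637, 19]) cylinder(h = 248, r = 75);
translate([457, 637, 267]) cylinder(h = 19, r = 163);


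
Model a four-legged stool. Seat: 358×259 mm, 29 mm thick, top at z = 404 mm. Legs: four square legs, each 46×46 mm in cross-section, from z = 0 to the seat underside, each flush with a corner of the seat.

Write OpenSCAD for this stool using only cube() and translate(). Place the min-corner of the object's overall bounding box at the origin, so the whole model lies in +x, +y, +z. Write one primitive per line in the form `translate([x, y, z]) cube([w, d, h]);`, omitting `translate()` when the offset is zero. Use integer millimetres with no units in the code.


// leg_h = 404 - 29 = 375
translate([0, 0, 375]) cube([358, 259, 29]);
cube([46, 46, 375]);
translate([312, 0, 0]) cube([46, 46, 375]);
translate([0, 213, 0]) cube([46, 46, 375]);
translate([312, 213, 0]) cube([46, 46, 375]);


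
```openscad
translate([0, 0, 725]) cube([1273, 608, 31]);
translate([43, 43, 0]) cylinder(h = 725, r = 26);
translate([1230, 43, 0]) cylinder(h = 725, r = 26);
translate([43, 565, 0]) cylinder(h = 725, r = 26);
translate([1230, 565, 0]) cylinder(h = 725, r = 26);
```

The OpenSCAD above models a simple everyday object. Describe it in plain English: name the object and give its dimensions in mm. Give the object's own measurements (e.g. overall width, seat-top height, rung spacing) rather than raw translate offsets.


A rectangular dining table. The top is 1273×608×31 mm with its upper surface at z = 756 mm. It stands on four round legs of 52 mm diameter, each leg's bounding box inset 17 mm from the nearest pair of top edges, running from the floor to the underside of the top.


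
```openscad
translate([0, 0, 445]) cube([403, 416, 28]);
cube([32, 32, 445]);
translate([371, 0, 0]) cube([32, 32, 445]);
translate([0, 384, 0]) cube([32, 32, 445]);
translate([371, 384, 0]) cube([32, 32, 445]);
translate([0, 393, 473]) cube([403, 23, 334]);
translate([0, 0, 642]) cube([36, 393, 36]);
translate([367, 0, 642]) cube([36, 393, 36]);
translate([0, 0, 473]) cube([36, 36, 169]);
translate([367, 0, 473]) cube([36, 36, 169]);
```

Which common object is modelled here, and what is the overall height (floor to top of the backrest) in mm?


A chair. The overall height is 807 mm.

A slab on four corner posts with a tall panel at the back — a chair. The seat slab sits at z = 445 with thickness 28, and the 334 mm backrest starts at the seat top, so the overall height is 445 + 28 + 334 = 807 mm.


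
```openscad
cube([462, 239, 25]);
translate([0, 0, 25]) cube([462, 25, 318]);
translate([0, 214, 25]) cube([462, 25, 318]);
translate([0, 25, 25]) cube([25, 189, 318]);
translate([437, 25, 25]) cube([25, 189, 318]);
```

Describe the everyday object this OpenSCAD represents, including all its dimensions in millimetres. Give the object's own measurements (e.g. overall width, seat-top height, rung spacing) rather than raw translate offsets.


An open-topped rectangular box: outside dimensions 462×239×343 mm, with a uniform wall and base thickness of 25 mm. The base is a full 462×239 slab on the floor; four walls sit on top of the base. The front and back walls (the −y and +y sides) span the full width; the two side walls fit between them.


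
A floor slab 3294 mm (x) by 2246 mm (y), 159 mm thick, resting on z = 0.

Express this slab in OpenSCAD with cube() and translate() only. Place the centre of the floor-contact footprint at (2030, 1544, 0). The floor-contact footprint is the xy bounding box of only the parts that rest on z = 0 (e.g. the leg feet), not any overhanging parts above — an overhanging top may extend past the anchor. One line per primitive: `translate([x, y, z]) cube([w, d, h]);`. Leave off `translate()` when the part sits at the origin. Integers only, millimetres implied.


translate([383, 421, 0]) cube([3294, 2246, 159]);


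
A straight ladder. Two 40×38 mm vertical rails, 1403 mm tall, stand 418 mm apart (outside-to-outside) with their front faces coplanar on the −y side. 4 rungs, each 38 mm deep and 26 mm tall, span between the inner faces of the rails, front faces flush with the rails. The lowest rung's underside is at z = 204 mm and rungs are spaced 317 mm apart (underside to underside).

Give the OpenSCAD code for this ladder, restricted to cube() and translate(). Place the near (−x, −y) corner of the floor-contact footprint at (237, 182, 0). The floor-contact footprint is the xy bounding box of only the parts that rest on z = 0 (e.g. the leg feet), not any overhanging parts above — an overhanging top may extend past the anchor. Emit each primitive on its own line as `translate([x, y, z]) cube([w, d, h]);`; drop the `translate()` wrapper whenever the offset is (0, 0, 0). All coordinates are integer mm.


// rung span = 418 - 2*40 = 338
// rung[k] z = 204 + k*317
translate([237, 182, 0]) cube([40, 38, 1403]);
translate([615, 182, 0]) cube([40, 38, 1403]);
translate([277, 182, 204]) cube([338, 38, 26]);
translate([277, 182, 521]) cube([338, 38, 26]);
translate([277, 182, 838]) cube([338, 38, 26]);
translate([277, 182, 1155]) cube([338, 38, 26]);


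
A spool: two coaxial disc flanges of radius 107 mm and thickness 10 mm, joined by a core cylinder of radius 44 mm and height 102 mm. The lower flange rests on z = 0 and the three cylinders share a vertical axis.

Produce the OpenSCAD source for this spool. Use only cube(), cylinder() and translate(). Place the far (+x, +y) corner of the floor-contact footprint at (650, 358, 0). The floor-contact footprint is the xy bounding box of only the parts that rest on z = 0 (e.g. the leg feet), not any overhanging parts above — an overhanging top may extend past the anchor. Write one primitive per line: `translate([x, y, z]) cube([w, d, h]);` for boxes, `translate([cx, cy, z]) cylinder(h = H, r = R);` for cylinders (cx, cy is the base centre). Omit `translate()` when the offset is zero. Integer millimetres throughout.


translate([543, 251, 0]) cylinder(h = 10, r = 107);
translate([543, 251, 10]) cylinder(h = 102, r = 44);
translate([543, 251, 112]) cylinder(h = 10, r = 107);


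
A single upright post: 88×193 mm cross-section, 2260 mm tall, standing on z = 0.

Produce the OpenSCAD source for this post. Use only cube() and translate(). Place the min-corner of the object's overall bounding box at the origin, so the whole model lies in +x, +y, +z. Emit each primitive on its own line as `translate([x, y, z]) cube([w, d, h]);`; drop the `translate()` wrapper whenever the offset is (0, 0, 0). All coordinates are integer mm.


cube([88, 193, 2260]);


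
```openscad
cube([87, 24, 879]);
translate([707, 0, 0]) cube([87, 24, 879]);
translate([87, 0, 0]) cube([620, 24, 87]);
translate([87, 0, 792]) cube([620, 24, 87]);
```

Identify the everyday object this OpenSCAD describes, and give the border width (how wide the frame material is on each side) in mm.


A picture frame. The border width is 87 mm.

Four thin pieces enclosing a rectangular opening — a picture frame. The two full-height stiles are 879 mm tall; the top rail sits at z = 792 and is 87 mm tall, so the border above the opening is 879 − 792 = 87 mm, matching the stile x-width.


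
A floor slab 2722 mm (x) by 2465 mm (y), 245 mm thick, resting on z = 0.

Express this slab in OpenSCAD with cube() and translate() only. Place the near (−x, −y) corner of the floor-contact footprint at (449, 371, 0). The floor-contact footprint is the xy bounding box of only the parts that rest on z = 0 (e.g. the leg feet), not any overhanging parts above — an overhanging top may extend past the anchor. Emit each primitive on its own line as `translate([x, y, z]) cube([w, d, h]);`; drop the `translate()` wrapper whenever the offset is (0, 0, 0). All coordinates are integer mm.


translate([449, 371, 0]) cube([2722, 2465, 245]);


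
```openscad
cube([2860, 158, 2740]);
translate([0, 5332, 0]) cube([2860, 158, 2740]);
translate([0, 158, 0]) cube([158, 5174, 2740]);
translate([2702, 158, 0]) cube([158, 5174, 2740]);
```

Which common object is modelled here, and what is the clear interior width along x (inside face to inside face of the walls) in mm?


A house (or room) frame. The interior width is 2544 mm.

Four 2740 mm walls enclosing a rectangle with no floor or roof — a room or house frame. Outside width is 2860 mm and wall thickness is 158 mm, so the interior width is 2860 − 2 × 158 = 2544 mm.


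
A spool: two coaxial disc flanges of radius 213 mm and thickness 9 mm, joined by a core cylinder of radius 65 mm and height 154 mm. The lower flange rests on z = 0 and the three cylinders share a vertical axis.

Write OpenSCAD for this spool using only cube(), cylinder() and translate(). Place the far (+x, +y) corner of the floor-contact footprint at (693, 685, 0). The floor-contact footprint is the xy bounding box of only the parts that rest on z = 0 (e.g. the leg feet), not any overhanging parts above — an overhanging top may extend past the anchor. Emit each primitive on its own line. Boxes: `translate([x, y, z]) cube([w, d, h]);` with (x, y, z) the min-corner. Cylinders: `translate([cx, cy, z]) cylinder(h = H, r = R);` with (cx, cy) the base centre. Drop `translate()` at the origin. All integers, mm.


translate([480, 472, 0]) cylinder(h = 9, r = 213);
translate([480, 472, 9]) cylinder(h = 154, r = 65);
translate([480, 472, 163]) cylinder(h = 9, r = 213);


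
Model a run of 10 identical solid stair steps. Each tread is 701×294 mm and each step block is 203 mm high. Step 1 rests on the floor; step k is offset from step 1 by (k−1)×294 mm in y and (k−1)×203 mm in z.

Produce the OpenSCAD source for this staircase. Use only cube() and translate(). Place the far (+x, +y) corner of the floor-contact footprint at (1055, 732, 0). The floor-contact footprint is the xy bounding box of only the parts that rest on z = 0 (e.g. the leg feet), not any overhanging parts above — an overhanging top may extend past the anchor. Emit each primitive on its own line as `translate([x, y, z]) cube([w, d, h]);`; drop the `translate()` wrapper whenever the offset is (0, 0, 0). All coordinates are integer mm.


translate([354, 438, 0]) cube([701, 294, 203]);
translate([354, 732, 203]) cube([701, 294, 203]);
translate([354, 1026, 406]) cube([701, 294, 203]);
translate([354, 1320, 609]) cube([701, 294, 203]);
translate([354, 1614, 812]) cube([701, 294, 203]);
translate([354, 1908, 1015]) cube([701, 294, 203]);
translate([354, 2202, 1218]) cube([701, 294, 203]);
translate([354, 2496, 1421]) cube([701, 294, 203]);
translate([354, 2790, 1624]) cube([701, 294, 203]);
translate([354, 3084, 1827]) cube([701, 294, 203]);


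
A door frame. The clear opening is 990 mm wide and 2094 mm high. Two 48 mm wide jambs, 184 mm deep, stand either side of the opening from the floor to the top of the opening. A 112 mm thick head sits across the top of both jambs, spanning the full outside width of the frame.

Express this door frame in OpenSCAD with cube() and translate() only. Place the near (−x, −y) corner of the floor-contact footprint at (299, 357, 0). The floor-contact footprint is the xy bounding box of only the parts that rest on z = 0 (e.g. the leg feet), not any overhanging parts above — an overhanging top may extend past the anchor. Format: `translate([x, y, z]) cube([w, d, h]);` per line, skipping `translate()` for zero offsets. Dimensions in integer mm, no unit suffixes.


translate([299, 357, 0]) cube([48, 184, 2094]);
translate([1337, 357, 0]) cube([48, 184, 2094]);
translate([299, 357, 2094]) cube([1086, 184, 112]);


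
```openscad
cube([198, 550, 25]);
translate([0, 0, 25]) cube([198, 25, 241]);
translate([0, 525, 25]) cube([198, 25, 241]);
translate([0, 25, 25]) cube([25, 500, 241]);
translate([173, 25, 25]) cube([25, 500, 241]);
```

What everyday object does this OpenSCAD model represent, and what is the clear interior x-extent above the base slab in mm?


An open box. The internal width is 148 mm.

A 198×550 base slab with four walls standing on it — an open box. The base is 198 mm wide and the walls are 25 mm thick, so the internal width is 198 − 2 × 25 = 148 mm.


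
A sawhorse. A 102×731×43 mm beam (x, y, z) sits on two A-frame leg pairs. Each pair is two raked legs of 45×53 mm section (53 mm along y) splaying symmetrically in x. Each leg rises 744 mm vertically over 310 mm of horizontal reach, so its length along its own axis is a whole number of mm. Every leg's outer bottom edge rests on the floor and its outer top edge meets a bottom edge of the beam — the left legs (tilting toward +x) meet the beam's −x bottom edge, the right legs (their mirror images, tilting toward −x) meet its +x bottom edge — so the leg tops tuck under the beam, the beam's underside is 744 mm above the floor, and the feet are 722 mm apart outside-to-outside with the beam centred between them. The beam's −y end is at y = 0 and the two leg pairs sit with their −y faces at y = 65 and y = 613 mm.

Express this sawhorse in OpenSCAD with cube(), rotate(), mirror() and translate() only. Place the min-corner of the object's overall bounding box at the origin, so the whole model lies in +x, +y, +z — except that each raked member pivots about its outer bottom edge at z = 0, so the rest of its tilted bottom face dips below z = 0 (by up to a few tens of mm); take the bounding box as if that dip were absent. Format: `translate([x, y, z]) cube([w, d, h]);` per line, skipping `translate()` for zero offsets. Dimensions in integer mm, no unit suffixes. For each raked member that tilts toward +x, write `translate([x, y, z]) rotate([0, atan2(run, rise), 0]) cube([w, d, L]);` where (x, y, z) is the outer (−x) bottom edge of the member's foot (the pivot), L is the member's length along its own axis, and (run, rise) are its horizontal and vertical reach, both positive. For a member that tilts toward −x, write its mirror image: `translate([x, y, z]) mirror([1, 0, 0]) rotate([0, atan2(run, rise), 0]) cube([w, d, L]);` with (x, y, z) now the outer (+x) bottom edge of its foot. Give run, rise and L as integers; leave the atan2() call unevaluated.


// leg length = √(310² + 744²) = 806
// right-leg outer foot x = 2·310 + 102 = 722
// beam min-corner = (310, 0, 744)
translate([310, 0, 744]) cube([102, 731, 43]);
translate([0, 65, 0]) rotate([0, atan2(310, 744), 0]) cube([45, 53, 806]);
translate([722, 65, 0]) mirror([1, 0, 0]) rotate([0, atan2(310, 744), 0]) cube([45, 53, 806]);
translate([0, 613, 0]) rotate([0, atan2(310, 744), 0]) cube([45, 53, 806]);
translate([722, 613, 0]) mirror([1, 0, 0]) rotate([0, atan2(310, 744), 0]) cube([45, 53, 806]);


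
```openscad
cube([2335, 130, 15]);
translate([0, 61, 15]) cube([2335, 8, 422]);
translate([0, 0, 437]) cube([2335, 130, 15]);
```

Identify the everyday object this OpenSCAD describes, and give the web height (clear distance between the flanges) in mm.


An I-beam. The web height is 422 mm.

Two wide flanges with a thin centred web — an I-beam. Overall 452 mm minus two 15 mm flanges gives a web of 452 − 2·15 = 422 mm.


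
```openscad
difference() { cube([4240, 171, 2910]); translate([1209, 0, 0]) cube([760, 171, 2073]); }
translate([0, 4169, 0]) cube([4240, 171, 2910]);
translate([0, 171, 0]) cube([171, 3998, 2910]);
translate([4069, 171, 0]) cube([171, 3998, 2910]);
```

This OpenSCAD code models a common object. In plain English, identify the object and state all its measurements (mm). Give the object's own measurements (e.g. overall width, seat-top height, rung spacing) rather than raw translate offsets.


A single room: four walls, each 2910 mm tall and 171 mm thick, enclosing an outside footprint 4240×4340 mm (x × y), no floor or roof. The front and back walls (−y and +y sides) run the full x-width; the side walls fit between their inner faces. A door opening 760 mm wide and 2073 mm tall is cut through the front wall from the floor up, its −x edge 1209 mm from the wall's −x end.


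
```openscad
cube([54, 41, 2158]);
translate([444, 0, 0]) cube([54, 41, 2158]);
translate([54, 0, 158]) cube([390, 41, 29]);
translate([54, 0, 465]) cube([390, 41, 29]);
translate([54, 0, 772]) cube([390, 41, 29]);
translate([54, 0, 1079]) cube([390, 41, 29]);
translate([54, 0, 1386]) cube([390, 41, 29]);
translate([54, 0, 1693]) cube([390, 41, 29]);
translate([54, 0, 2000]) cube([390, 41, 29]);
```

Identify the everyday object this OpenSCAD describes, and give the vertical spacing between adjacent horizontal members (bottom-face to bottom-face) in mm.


A ladder. The rung spacing is 307 mm.

Two tall 54×41 posts with 7 short bars between them — a ladder. Adjacent rungs sit at z = 158 and z = 465, so the spacing is 465 − 158 = 307 mm.


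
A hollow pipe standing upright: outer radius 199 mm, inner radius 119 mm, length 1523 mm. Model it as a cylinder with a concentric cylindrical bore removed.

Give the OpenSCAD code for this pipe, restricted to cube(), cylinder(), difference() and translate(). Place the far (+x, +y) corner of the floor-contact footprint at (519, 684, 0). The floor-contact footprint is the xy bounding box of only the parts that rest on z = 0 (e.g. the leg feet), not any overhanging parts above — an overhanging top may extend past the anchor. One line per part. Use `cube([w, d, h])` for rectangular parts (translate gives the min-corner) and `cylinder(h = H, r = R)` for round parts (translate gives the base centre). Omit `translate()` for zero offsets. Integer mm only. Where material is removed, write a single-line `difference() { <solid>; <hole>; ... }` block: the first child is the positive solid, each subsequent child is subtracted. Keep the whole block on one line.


difference() { translate([320, 485, 0]) cylinder(h = 1523, r = 199); translate([320, 485, 0]) cylinder(h = 1523, r = 119); }


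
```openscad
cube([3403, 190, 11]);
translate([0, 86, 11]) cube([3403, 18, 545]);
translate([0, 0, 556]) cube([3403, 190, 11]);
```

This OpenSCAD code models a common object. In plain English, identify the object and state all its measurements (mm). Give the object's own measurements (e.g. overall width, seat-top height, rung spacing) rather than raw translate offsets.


An I-beam lying along x, 3403 mm long. Overall section height 567 mm. Two flanges 190 mm wide (y) and 11 mm thick, one on the floor and one at the top; a web 18 mm thick runs between them, centred on the flange width.


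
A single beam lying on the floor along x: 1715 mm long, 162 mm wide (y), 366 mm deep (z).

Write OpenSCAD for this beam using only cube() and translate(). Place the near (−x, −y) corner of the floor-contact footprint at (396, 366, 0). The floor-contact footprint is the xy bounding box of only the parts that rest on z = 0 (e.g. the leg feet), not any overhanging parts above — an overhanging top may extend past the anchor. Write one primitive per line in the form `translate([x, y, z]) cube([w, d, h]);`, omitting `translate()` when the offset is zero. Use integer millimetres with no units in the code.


translate([396, 366, 0]) cube([1715, 162, 366]);


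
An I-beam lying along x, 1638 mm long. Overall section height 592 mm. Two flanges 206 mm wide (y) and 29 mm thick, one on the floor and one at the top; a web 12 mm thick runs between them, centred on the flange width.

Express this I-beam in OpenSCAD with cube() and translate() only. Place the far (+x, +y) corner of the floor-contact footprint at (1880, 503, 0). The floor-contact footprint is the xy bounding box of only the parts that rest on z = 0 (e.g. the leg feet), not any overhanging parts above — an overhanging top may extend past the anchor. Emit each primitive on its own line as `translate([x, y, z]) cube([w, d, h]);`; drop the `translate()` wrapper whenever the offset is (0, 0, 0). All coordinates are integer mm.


translate([242, 297, 0]) cube([1638, 206, 29]);
translate([242, 394, 29]) cube([1638, 12, 534]);
translate([242, 297, 563]) cube([1638, 206, 29]);
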